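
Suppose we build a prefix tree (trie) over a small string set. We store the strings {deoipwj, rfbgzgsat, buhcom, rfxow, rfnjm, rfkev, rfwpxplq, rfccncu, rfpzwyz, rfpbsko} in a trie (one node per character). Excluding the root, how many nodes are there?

51

Insert word by word; a character creates a node only if that edge doesn't already exist:
  "deoipwj" → 7 new (d, e, o, i, p, w, j)
  "rfbgzgsat" → 9 new (r, f, b, g, z, g, s, a, t)
  "buhcom" → 6 new (b, u, h, c, o, m)
  "rfxow" → prefix "rf" already present; 3 new (x, o, w)
  "rfnjm" → prefix "rf" already present; 3 new (n, j, m)
  "rfkev" → prefix "rf" already present; 3 new (k, e, v)
  "rfwpxplq" → prefix "rf" already present; 6 new (w, p, x, p, l, q)
  "rfccncu" → prefix "rf" already present; 5 new (c, c, n, c, u)
  "rfpzwyz" → prefix "rf" already present; 5 new (p, z, w, y, z)
  "rfpbsko" → prefix "rfp" already present; 4 new (b, s, k, o)
Total nodes = 7 + 9 + 6 + 3 + 3 + 3 + 6 + 5 + 5 + 4 = 51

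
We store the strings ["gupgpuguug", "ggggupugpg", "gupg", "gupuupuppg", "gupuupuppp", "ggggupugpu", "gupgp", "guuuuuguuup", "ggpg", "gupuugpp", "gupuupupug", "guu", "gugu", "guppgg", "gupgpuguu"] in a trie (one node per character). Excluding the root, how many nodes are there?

49

For each word, the new-node count is its length minus the longest prefix already in the trie:
  "gupgpuguug" → 10 new (g, u, p, g, p, u, g, u, u, g)
  "ggggupugpg" → prefix "g" already present; 9 new (g, g, g, u, p, u, g, p, g)
  "gupg" → prefix "gupg" already present; 0 new (none)
  "gupuupuppg" → prefix "gup" already present; 7 new (u, u, p, u, p, p, g)
  "gupuupuppp" → prefix "gupuupupp" already present; 1 new (p)
  "ggggupugpu" → prefix "ggggupugp" already present; 1 new (u)
  "gupgp" → prefix "gupgp" already present; 0 new (none)
  "guuuuuguuup" → prefix "gu" already present; 9 new (u, u, u, u, g, u, u, u, p)
  "ggpg" → prefix "gg" already present; 2 new (p, g)
  "gupuugpp" → prefix "gupuu" already present; 3 new (g, p, p)
  "gupuupupug" → prefix "gupuupup" already present; 2 new (u, g)
  "guu" → prefix "guu" already present; 0 new (none)
  "gugu" → prefix "gu" already present; 2 new (g, u)
  "guppgg" → prefix "gup" already present; 3 new (p, g, g)
  "gupgpuguu" → prefix "gupgpuguu" already present; 0 new (none)
Total nodes = 10 + 9 + 0 + 7 + 1 + 1 + 0 + 9 + 2 + 3 + 2 + 0 + 2 + 3 + 0 = 49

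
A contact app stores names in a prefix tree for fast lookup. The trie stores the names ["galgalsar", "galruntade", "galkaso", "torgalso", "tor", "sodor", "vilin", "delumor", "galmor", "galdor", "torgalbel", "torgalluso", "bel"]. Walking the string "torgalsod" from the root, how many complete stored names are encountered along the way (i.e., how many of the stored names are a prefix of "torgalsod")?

2

Check each prefix of "torgalsod" against the stored set — each match is an end-marker on the path.
Prefixes of the query that are stored words: "tor", "torgalso"
Count: 2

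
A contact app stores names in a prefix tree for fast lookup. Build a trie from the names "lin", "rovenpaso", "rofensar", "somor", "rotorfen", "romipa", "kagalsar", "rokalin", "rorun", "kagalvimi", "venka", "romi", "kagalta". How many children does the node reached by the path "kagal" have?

Walk "kagal" from the root, arriving at one node.
Distinct next characters after "kagal": s, t, v.
That node has 3 child edges.

3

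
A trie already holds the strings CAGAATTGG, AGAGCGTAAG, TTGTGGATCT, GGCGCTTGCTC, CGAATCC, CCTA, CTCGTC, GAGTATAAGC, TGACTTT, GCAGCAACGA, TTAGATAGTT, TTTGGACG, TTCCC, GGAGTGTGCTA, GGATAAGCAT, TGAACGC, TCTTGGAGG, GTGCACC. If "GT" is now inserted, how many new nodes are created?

0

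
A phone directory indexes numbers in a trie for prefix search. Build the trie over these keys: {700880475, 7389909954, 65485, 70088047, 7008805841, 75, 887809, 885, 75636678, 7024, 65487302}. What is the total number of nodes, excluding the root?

47

For each word, the new-node count is its length minus the longest prefix already in the trie:
  "700880475" → 9 new (7, 0, 0, 8, 8, 0, 4, 7, 5)
  "7389909954" → prefix "7" already present; 9 new (3, 8, 9, 9, 0, 9, 9, 5, 4)
  "65485" → 5 new (6, 5, 4, 8, 5)
  "70088047" → prefix "70088047" already present; 0 new (none)
  "7008805841" → prefix "700880" already present; 4 new (5, 8, 4, 1)
  "75" → prefix "7" already present; 1 new (5)
  "887809" → 6 new (8, 8, 7, 8, 0, 9)
  "885" → prefix "88" already present; 1 new (5)
  "75636678" → prefix "75" already present; 6 new (6, 3, 6, 6, 7, 8)
  "7024" → prefix "70" already present; 2 new (2, 4)
  "65487302" → prefix "6548" already present; 4 new (7, 3, 0, 2)
Total nodes = 9 + 9 + 5 + 0 + 4 + 1 + 6 + 1 + 6 + 2 + 4 = 47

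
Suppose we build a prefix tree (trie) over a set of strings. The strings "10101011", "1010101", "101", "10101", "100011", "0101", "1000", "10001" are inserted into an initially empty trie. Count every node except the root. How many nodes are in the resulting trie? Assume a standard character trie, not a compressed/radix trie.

16

Trie structure (* marks end of a word):
(root)
├─ 0
│  └─ 1
│     └─ 0
│        └─ 1 *
└─ 1
   └─ 0
      ├─ 0
      │  └─ 0 *
      │     └─ 1 *
      │        └─ 1 *
      └─ 1 *
         └─ 0
            └─ 1 *
               └─ 0
                  └─ 1 *
                     └─ 1 *
Counting every labelled node above: 16.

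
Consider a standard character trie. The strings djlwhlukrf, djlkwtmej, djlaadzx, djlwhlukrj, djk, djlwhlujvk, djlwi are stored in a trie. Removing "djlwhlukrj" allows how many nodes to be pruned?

1

Walk "djlwhlukrj" from the leaf back toward the root, removing each node that no remaining word uses.
The suffix "j" (1 node) is used only by "djlwhlukrj"; the node for "djlwhlukr" still has the child "f", so pruning stops there.
Nodes removed: 1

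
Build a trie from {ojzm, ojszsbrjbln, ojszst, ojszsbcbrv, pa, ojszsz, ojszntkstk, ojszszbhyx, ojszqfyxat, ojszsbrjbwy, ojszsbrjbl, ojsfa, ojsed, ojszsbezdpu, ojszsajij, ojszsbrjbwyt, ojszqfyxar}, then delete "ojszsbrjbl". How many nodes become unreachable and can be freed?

0

After clearing the end-marker at "ojszsbrjbl", prune upward until reaching a node still needed by another word.
Every node on "ojszsbrjbl" is still needed (e.g. by "ojszsbrjbln"), so nothing is freed.
Nodes removed: 0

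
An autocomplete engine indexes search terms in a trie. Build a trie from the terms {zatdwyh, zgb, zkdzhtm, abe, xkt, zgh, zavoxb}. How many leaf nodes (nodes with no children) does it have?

A leaf is a node with no children — equivalently, the end of a word that is not a proper prefix of any other stored word.
Those words: "abe", "xkt", "zatdwyh", "zavoxb", "zgb", "zgh", "zkdzhtm"
Leaf count: 7

7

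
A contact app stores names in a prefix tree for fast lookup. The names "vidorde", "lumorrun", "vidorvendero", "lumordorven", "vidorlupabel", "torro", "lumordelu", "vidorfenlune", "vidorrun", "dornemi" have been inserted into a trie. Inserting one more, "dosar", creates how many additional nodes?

"do" is already a path in the trie; the remaining "sar" must be added.
So 5 − 2 = 3 new nodes.

3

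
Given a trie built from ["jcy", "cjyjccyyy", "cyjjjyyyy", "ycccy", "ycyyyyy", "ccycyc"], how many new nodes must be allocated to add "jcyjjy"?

3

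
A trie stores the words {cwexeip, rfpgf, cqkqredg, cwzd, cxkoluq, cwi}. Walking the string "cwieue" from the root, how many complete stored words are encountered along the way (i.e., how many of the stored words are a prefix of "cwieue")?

Walk "cwieue" from the root; an end-of-word marker is hit whenever a stored word is a prefix of "cwieue".
Prefixes of the query that are stored words: "cwi"
Count: 1

1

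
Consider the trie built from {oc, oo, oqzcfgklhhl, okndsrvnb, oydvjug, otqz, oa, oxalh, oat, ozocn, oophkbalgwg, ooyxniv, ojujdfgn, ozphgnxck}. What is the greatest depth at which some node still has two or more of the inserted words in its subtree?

The deepest shared node is where two words last agree before diverging.
"oa" and "oat" agree on "oa" (2 characters) before diverging; nothing deeper is shared.
Longest shared-prefix length: 2

2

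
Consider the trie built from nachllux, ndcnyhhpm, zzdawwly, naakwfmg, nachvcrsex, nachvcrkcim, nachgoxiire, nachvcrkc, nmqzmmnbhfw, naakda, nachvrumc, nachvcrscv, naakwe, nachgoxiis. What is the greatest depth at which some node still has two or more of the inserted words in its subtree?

9

Equivalently: take the maximum, over all pairs, of their longest common prefix length.
e.g. "nachgoxiire" and "nachgoxiis" share the prefix "nachgoxii" of length 9; no pair shares a longer one.
Longest shared-prefix length: 9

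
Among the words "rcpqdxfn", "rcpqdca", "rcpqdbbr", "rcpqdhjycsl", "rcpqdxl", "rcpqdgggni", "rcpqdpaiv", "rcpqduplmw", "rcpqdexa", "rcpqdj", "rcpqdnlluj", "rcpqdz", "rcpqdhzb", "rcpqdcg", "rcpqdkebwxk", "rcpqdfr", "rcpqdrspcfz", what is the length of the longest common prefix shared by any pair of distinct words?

6

Equivalently: take the maximum, over all pairs, of their longest common prefix length.
e.g. "rcpqdca" and "rcpqdcg" share the prefix "rcpqdc" of length 6; no pair shares a longer one.
Longest shared-prefix length: 6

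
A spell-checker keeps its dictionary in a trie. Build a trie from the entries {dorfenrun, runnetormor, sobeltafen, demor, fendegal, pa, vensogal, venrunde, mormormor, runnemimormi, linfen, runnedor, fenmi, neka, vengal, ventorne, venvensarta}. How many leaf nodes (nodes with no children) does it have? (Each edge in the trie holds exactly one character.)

Leaves are exactly the stored words that no other stored word extends.
Those words: "demor", "dorfenrun", "fendegal", "fenmi", "linfen", "mormormor", "neka", "pa", "runnedor", "runnemimormi", "runnetormor", "sobeltafen", "vengal", "venrunde", "vensogal", "ventorne", "venvensarta"
Leaf count: 17

17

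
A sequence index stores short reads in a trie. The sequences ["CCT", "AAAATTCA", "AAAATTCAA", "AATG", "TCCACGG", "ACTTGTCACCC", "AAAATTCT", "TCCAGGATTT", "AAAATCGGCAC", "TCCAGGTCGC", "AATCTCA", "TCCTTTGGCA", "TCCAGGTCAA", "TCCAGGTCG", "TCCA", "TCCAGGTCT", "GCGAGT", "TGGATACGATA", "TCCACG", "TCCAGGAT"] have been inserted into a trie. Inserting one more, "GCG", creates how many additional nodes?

"GCG" is already a full path in the trie; only an end-marker is added.
No new nodes are needed: 0.

0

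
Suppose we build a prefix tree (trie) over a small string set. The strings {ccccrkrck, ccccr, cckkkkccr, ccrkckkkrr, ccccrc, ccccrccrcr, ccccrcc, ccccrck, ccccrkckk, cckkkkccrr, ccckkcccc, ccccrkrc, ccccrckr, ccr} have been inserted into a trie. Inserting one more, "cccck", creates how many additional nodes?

1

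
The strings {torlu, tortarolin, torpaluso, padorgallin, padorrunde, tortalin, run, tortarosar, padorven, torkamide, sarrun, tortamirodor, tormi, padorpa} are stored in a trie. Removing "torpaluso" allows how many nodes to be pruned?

After clearing the end-marker at "torpaluso", prune upward until reaching a node still needed by another word.
The suffix "paluso" (6 nodes) is used only by "torpaluso"; the node for "tor" still has the child "l", so pruning stops there.
Nodes removed: 6

6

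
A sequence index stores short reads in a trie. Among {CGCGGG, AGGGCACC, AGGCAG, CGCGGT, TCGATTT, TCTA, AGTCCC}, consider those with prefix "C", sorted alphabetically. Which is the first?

CGCGGG

DFS of the "C" subtree visits, in order: "CGCGGG", "CGCGGT"
The 1st is CGCGGG.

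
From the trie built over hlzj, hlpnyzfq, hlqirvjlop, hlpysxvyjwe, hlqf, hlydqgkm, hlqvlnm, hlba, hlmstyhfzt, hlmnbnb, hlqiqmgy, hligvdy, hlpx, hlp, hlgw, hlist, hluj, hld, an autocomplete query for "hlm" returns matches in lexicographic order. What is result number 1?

hlmnbnb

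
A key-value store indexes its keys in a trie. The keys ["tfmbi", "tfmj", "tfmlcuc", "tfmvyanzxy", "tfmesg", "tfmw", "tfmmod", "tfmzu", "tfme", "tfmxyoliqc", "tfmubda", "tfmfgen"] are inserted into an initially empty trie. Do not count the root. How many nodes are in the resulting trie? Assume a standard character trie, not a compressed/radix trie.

Count nodes per top-level branch (shared prefixes stored once):
  't'-branch (tfmbi, tfme, tfmesg, tfmfgen, tfmj, tfmlcuc, tfmmod, tfmubda, tfmvyanzxy, tfmw, tfmxyoliqc, tfmzu): 41 nodes
Sum: 41

41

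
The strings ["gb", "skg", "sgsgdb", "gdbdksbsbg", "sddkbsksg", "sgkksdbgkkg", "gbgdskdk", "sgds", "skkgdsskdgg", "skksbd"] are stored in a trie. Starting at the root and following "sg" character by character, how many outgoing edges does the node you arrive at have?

3

Walk "sg" from the root, arriving at one node.
Characters that immediately follow "sg" among the stored strings: {d, k, s}.
That node has 3 child edges.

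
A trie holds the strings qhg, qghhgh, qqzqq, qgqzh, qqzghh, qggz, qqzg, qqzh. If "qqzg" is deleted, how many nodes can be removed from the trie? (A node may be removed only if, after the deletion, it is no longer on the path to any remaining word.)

0

A node on "qqzg"'s path can go only if nothing else ends at it or branches off below it.
Every node on "qqzg" is still needed (e.g. by "qqzghh"), so nothing is freed.
Nodes removed: 0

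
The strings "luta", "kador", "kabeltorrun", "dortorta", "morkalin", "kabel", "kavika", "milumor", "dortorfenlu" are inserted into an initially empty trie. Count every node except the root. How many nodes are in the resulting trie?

49

Count nodes per top-level branch (shared prefixes stored once):
  'd'-branch (dortorfenlu, dortorta): 13 nodes
  'k'-branch (kabel, kabeltorrun, kador, kavika): 18 nodes
  'l'-branch (luta): 4 nodes
  'm'-branch (milumor, morkalin): 14 nodes
Sum: 49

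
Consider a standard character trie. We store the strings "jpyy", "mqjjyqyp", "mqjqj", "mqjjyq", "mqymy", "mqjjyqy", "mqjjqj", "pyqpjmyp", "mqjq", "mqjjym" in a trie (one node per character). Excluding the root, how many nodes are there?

28

Trie structure (* marks end of a word):
(root)
├─ j
│  └─ p
│     └─ y
│        └─ y *
├─ m
│  └─ q
│     ├─ j
│     │  ├─ j
│     │  │  ├─ q
│     │  │  │  └─ j *
│     │  │  └─ y
│     │  │     ├─ m *
│     │  │     └─ q *
│     │  │        └─ y *
│     │  │           └─ p *
│     │  └─ q *
│     │     └─ j *
│     └─ y
│        └─ m
│           └─ y *
└─ p
   └─ y
      └─ q
         └─ p
            └─ j
               └─ m
                  └─ y
                     └─ p *
Counting every labelled node above: 28.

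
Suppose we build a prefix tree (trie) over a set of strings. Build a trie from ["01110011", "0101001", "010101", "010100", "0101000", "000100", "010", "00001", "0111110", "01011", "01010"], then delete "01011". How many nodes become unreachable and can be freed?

1

Walk "01011" from the leaf back toward the root, removing each node that no remaining word uses.
The suffix "1" (1 node) is used only by "01011"; the node for "0101" still has the child "0", so pruning stops there.
Nodes removed: 1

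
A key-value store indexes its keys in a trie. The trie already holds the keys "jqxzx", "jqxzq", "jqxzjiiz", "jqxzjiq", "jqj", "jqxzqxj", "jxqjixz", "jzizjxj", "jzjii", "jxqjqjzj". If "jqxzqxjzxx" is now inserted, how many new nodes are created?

"jqxzqxj" is already a path in the trie; the remaining "zxx" must be added.
Each of the 3 remaining characters creates one node.

3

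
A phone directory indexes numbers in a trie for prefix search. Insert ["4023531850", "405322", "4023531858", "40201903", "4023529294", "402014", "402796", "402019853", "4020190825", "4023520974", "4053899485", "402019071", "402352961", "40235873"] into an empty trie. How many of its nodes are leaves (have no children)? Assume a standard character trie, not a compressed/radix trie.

14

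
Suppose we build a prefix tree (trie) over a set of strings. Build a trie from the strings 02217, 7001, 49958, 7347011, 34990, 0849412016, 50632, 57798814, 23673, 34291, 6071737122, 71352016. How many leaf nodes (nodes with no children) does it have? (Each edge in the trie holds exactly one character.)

A leaf is a node with no children — equivalently, the end of a word that is not a proper prefix of any other stored word.
Those words: "02217", "0849412016", "23673", "34291", "34990", "49958", "50632", "57798814", "6071737122", "7001", "71352016", "7347011"
Leaf count: 12

12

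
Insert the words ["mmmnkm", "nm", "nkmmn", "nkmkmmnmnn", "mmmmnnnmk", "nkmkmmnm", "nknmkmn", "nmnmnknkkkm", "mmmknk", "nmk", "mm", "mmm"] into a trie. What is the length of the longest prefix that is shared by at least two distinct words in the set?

Look for the deepest trie node that still has at least two words in its subtree.
"nkmkmmnm" and "nkmkmmnmnn" agree on "nkmkmmnm" (8 characters) before diverging; nothing deeper is shared.
Longest shared-prefix length: 8

8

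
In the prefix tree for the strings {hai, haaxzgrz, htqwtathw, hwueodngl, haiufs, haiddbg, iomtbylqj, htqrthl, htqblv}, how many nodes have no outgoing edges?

A leaf is a node with no children — equivalently, the end of a word that is not a proper prefix of any other stored word.
Those words: "haaxzgrz", "haiddbg", "haiufs", "htqblv", "htqrthl", "htqwtathw", "hwueodngl", "iomtbylqj"
Leaf count: 8

8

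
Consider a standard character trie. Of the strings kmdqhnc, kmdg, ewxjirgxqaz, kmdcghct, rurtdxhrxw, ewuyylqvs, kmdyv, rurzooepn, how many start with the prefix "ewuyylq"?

Traverse to the node for "ewuyylq", then collect every word in that subtree.
Words under "ewuyylq": ewuyylqvs
Count: 1

1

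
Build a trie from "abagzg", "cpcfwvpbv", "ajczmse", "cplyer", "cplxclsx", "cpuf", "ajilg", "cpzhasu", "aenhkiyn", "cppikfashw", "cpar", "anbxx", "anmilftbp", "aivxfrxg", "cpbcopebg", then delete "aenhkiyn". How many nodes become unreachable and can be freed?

After clearing the end-marker at "aenhkiyn", prune upward until reaching a node still needed by another word.
The suffix "enhkiyn" (7 nodes) is used only by "aenhkiyn"; the node for "a" still has the child "b", so pruning stops there.
Nodes removed: 7

7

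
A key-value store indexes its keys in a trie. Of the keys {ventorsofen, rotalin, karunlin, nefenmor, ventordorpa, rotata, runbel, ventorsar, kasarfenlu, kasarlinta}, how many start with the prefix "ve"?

3

Filter for entries beginning with "ve":
Words under "ve": ventordorpa, ventorsar, ventorsofen
Count: 3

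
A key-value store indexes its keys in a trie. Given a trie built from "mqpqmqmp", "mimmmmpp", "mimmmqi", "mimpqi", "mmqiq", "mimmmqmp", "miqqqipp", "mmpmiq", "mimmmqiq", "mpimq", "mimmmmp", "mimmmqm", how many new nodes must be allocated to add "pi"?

2

"pi" shares no prefix with any stored word, so all 2 characters open new nodes.
2 − 0 = 2 new nodes.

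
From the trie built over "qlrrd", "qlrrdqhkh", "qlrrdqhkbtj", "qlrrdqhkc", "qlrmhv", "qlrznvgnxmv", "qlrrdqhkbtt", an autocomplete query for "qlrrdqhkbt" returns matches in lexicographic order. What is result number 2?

qlrrdqhkbtt

Words with prefix "qlrrdqhkbt", in lexicographic order: "qlrrdqhkbtj", "qlrrdqhkbtt"
Position 2: qlrrdqhkbtt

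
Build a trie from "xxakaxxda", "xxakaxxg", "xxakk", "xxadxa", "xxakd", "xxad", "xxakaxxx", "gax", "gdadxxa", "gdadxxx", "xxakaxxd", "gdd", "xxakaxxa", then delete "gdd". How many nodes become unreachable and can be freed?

1

A node on "gdd"'s path can go only if nothing else ends at it or branches off below it.
The suffix "d" (1 node) is used only by "gdd"; the node for "gd" still has the child "a", so pruning stops there.
Nodes removed: 1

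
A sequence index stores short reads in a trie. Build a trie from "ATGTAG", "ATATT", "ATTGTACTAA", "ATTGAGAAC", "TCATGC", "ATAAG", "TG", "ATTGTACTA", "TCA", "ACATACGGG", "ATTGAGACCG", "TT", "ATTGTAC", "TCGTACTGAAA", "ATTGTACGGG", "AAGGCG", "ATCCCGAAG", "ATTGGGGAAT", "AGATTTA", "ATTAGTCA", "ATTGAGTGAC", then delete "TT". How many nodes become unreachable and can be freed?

1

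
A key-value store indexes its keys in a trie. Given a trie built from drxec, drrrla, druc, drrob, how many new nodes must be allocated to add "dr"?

Every character of "dr" already lies on an existing path (it is a prefix of some stored word).
No new nodes are needed: 0.

0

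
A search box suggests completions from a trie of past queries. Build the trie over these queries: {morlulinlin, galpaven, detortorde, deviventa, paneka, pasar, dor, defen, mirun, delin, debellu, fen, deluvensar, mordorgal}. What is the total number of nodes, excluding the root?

78

Count nodes per top-level branch (shared prefixes stored once):
  'd'-branch (debellu, defen, delin, deluvensar, detortorde, deviventa, dor): 37 nodes
  'f'-branch (fen): 3 nodes
  'g'-branch (galpaven): 8 nodes
  'm'-branch (mirun, mordorgal, morlulinlin): 21 nodes
  'p'-branch (paneka, pasar): 9 nodes
Sum: 78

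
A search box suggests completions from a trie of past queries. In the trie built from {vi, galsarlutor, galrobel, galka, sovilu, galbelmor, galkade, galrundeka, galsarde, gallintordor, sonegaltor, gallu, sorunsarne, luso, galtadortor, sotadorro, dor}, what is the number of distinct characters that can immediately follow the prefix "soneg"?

1

Follow the path "soneg" to its node, then look at its outgoing edges.
Distinct next characters after "soneg": a.
That node has 1 child edge.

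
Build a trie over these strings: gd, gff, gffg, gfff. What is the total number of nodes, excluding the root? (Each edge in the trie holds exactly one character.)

Insert word by word; a character creates a node only if that edge doesn't already exist:
  "gd" → 2 new (g, d)
  "gff" → prefix "g" already present; 2 new (f, f)
  "gffg" → prefix "gff" already present; 1 new (g)
  "gfff" → prefix "gff" already present; 1 new (f)
Total nodes = 2 + 2 + 1 + 1 = 6

6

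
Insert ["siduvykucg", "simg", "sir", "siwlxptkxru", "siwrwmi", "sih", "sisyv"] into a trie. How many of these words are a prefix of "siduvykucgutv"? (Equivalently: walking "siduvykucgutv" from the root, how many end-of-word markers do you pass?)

Traverse "siduvykucgutv" character by character; count nodes along the way that are marked as word ends.
Prefixes of the query that are stored words: "siduvykucg"
Count: 1

1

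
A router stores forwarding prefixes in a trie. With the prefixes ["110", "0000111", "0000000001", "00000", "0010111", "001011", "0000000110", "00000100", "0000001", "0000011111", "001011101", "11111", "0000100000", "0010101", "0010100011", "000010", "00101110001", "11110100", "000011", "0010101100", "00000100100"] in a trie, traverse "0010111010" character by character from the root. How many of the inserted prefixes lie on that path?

Traverse "0010111010" character by character; count nodes along the way that are marked as word ends.
Prefixes of the query that are stored words: "001011", "0010111", "001011101"
Count: 3

3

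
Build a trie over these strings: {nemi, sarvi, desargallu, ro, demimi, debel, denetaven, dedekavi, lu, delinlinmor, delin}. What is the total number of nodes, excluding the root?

Trace insertions, counting only characters that open a new branch:
  "nemi" → 4 new (n, e, m, i)
  "sarvi" → 5 new (s, a, r, v, i)
  "desargallu" → 10 new (d, e, s, a, r, g, a, l, l, u)
  "ro" → 2 new (r, o)
  "demimi" → prefix "de" already present; 4 new (m, i, m, i)
  "debel" → prefix "de" already present; 3 new (b, e, l)
  "denetaven" → prefix "de" already present; 7 new (n, e, t, a, v, e, n)
  "dedekavi" → prefix "de" already present; 6 new (d, e, k, a, v, i)
  "lu" → 2 new (l, u)
  "delinlinmor" → prefix "de" already present; 9 new (l, i, n, l, i, n, m, o, r)
  "delin" → prefix "delin" already present; 0 new (none)
Total nodes = 4 + 5 + 10 + 2 + 4 + 3 + 7 + 6 + 2 + 9 + 0 = 52

52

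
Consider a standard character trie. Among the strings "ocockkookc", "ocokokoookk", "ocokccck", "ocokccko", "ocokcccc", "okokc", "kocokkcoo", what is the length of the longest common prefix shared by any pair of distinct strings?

Equivalently: take the maximum, over all pairs, of their longest common prefix length.
e.g. "ocokcccc" and "ocokccck" share the prefix "ocokccc" of length 7; no pair shares a longer one.
Longest shared-prefix length: 7

7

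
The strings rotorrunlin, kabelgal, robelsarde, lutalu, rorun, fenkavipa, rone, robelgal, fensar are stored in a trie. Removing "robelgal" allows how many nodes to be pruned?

3

Walk "robelgal" from the leaf back toward the root, removing each node that no remaining word uses.
The suffix "gal" (3 nodes) is used only by "robelgal"; the node for "robel" still has the child "s", so pruning stops there.
Nodes removed: 3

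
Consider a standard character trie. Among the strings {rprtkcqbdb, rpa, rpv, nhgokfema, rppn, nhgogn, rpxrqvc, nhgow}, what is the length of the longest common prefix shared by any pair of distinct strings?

4

Equivalently: take the maximum, over all pairs, of their longest common prefix length.
e.g. "nhgogn" and "nhgokfema" share the prefix "nhgo" of length 4; no pair shares a longer one.
Longest shared-prefix length: 4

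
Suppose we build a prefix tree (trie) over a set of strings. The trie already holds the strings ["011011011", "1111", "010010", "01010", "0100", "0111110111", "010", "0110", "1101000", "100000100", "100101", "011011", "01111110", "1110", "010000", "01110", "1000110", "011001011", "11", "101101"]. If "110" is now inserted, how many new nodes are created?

"110" is already a full path in the trie; only an end-marker is added.
No new nodes are needed: 0.

0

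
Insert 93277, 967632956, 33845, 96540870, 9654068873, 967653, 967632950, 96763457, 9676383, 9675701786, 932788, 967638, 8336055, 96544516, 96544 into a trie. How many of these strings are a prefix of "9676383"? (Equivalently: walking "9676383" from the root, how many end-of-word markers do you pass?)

2

Check each prefix of "9676383" against the stored set — each match is an end-marker on the path.
Prefixes of the query that are stored words: "967638", "9676383"
Count: 2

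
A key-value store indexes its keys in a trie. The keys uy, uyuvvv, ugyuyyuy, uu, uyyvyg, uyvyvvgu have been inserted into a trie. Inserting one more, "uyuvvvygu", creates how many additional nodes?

The longest prefix of "uyuvvvygu" already in the trie is "uyuvvv" (length 6).
New nodes needed: |"uyuvvvygu"| − 6 = 9 − 6 = 3.

3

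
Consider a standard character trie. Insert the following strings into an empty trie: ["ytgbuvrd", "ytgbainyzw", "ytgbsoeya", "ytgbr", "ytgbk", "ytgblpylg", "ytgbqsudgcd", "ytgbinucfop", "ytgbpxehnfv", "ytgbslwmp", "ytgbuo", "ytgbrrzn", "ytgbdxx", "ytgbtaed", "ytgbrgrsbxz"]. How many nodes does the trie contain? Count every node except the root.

Trace insertions, counting only characters that open a new branch:
  "ytgbuvrd" → 8 new (y, t, g, b, u, v, r, d)
  "ytgbainyzw" → prefix "ytgb" already present; 6 new (a, i, n, y, z, w)
  "ytgbsoeya" → prefix "ytgb" already present; 5 new (s, o, e, y, a)
  "ytgbr" → prefix "ytgb" already present; 1 new (r)
  "ytgbk" → prefix "ytgb" already present; 1 new (k)
  "ytgblpylg" → prefix "ytgb" already present; 5 new (l, p, y, l, g)
  "ytgbqsudgcd" → prefix "ytgb" already present; 7 new (q, s, u, d, g, c, d)
  "ytgbinucfop" → prefix "ytgb" already present; 7 new (i, n, u, c, f, o, p)
  "ytgbpxehnfv" → prefix "ytgb" already present; 7 new (p, x, e, h, n, f, v)
  "ytgbslwmp" → prefix "ytgbs" already present; 4 new (l, w, m, p)
  "ytgbuo" → prefix "ytgbu" already present; 1 new (o)
  "ytgbrrzn" → prefix "ytgbr" already present; 3 new (r, z, n)
  "ytgbdxx" → prefix "ytgb" already present; 3 new (d, x, x)
  "ytgbtaed" → prefix "ytgb" already present; 4 new (t, a, e, d)
  "ytgbrgrsbxz" → prefix "ytgbr" already present; 6 new (g, r, s, b, x, z)
Total nodes = 8 + 6 + 5 + 1 + 1 + 5 + 7 + 7 + 7 + 4 + 1 + 3 + 3 + 4 + 6 = 68

68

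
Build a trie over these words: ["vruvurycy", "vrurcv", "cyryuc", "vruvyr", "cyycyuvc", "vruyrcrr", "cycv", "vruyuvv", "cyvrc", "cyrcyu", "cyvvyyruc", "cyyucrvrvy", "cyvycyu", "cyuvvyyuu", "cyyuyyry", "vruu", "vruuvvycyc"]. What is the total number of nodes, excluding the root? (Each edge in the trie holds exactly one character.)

For each word, the new-node count is its length minus the longest prefix already in the trie:
  "vruvurycy" → 9 new (v, r, u, v, u, r, y, c, y)
  "vrurcv" → prefix "vru" already present; 3 new (r, c, v)
  "cyryuc" → 6 new (c, y, r, y, u, c)
  "vruvyr" → prefix "vruv" already present; 2 new (y, r)
  "cyycyuvc" → prefix "cy" already present; 6 new (y, c, y, u, v, c)
  "vruyrcrr" → prefix "vru" already present; 5 new (y, r, c, r, r)
  "cycv" → prefix "cy" already present; 2 new (c, v)
  "vruyuvv" → prefix "vruy" already present; 3 new (u, v, v)
  "cyvrc" → prefix "cy" already present; 3 new (v, r, c)
  "cyrcyu" → prefix "cyr" already present; 3 new (c, y, u)
  "cyvvyyruc" → prefix "cyv" already present; 6 new (v, y, y, r, u, c)
  "cyyucrvrvy" → prefix "cyy" already present; 7 new (u, c, r, v, r, v, y)
  "cyvycyu" → prefix "cyv" already present; 4 new (y, c, y, u)
  "cyuvvyyuu" → prefix "cy" already present; 7 new (u, v, v, y, y, u, u)
  "cyyuyyry" → prefix "cyyu" already present; 4 new (y, y, r, y)
  "vruu" → prefix "vru" already present; 1 new (u)
  "vruuvvycyc" → prefix "vruu" already present; 6 new (v, v, y, c, y, c)
Total nodes = 9 + 3 + 6 + 2 + 6 + 5 + 2 + 3 + 3 + 3 + 6 + 7 + 4 + 7 + 4 + 1 + 6 = 77

77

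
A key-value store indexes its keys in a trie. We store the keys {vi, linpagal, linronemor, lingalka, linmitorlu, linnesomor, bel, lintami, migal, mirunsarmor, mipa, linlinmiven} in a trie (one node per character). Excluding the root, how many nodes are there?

67

For each word, the new-node count is its length minus the longest prefix already in the trie:
  "vi" → 2 new (v, i)
  "linpagal" → 8 new (l, i, n, p, a, g, a, l)
  "linronemor" → prefix "lin" already present; 7 new (r, o, n, e, m, o, r)
  "lingalka" → prefix "lin" already present; 5 new (g, a, l, k, a)
  "linmitorlu" → prefix "lin" already present; 7 new (m, i, t, o, r, l, u)
  "linnesomor" → prefix "lin" already present; 7 new (n, e, s, o, m, o, r)
  "bel" → 3 new (b, e, l)
  "lintami" → prefix "lin" already present; 4 new (t, a, m, i)
  "migal" → 5 new (m, i, g, a, l)
  "mirunsarmor" → prefix "mi" already present; 9 new (r, u, n, s, a, r, m, o, r)
  "mipa" → prefix "mi" already present; 2 new (p, a)
  "linlinmiven" → prefix "lin" already present; 8 new (l, i, n, m, i, v, e, n)
Total nodes = 2 + 8 + 7 + 5 + 7 + 7 + 3 + 4 + 5 + 9 + 2 + 8 = 67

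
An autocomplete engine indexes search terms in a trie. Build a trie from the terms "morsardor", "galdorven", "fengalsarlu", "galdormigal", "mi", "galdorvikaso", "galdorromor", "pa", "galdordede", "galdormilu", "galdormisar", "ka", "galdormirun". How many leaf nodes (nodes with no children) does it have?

A leaf is a node with no children — equivalently, the end of a word that is not a proper prefix of any other stored word.
Those words: "fengalsarlu", "galdordede", "galdormigal", "galdormilu", "galdormirun", "galdormisar", "galdorromor", "galdorven", "galdorvikaso", "ka", "mi", "morsardor", "pa"
Leaf count: 13

13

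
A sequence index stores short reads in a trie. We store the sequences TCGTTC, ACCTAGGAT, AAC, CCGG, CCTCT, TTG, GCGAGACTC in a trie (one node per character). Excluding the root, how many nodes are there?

Trie structure (* marks end of a word):
(root)
├─ A
│  ├─ A
│  │  └─ C *
│  └─ C
│     └─ C
│        └─ T
│           └─ A
│              └─ G
│                 └─ G
│                    └─ A
│                       └─ T *
├─ C
│  └─ C
│     ├─ G
│     │  └─ G *
│     └─ T
│        └─ C
│           └─ T *
├─ G
│  └─ C
│     └─ G
│        └─ A
│           └─ G
│              └─ A
│                 └─ C
│                    └─ T
│                       └─ C *
└─ T
   ├─ C
   │  └─ G
   │     └─ T
   │        └─ T
   │           └─ C *
   └─ T
      └─ G *
Counting every labelled node above: 35.

35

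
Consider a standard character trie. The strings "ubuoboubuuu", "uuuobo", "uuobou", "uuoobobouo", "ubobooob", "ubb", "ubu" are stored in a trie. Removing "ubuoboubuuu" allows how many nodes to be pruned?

A node on "ubuoboubuuu"'s path can go only if nothing else ends at it or branches off below it.
The suffix "oboubuuu" (8 nodes) is used only by "ubuoboubuuu"; "ubu" is itself a stored word, so pruning stops there.
Nodes removed: 8

8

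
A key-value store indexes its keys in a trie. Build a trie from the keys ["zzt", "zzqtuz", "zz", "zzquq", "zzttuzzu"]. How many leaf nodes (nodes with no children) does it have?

Leaves are exactly the stored words that no other stored word extends.
Those words: "zzqtuz", "zzquq", "zzttuzzu"
Leaf count: 3

3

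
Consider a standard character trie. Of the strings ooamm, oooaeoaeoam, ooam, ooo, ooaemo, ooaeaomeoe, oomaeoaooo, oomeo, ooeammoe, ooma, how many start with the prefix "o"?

Traverse to the node for "o", then collect every word in that subtree.
Words under "o": ooaeaomeoe, ooaemo, ooam, ooamm, ooeammoe, ooma, oomaeoaooo, oomeo, ooo, oooaeoaeoam
Count: 10

10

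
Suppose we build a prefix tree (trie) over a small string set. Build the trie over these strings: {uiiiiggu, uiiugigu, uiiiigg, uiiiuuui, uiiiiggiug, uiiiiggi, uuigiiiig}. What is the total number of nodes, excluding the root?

28

Trie structure (* marks end of a word):
(root)
└─ u
   ├─ i
   │  └─ i
   │     ├─ i
   │     │  ├─ i
   │     │  │  └─ g
   │     │  │     └─ g *
   │     │  │        ├─ i *
   │     │  │        │  └─ u
   │     │  │        │     └─ g *
   │     │  │        └─ u *
   │     │  └─ u
   │     │     └─ u
   │     │        └─ u
   │     │           └─ i *
   │     └─ u
   │        └─ g
   │           └─ i
   │              └─ g
   │                 └─ u *
   └─ u
      └─ i
         └─ g
            └─ i
               └─ i
                  └─ i
                     └─ i
                        └─ g *
Counting every labelled node above: 28.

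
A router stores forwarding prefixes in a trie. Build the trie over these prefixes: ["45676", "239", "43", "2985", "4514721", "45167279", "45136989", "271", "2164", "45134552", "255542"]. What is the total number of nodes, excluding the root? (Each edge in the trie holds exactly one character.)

For each word, the new-node count is its length minus the longest prefix already in the trie:
  "45676" → 5 new (4, 5, 6, 7, 6)
  "239" → 3 new (2, 3, 9)
  "43" → prefix "4" already present; 1 new (3)
  "2985" → prefix "2" already present; 3 new (9, 8, 5)
  "4514721" → prefix "45" already present; 5 new (1, 4, 7, 2, 1)
  "45167279" → prefix "451" already present; 5 new (6, 7, 2, 7, 9)
  "45136989" → prefix "451" already present; 5 new (3, 6, 9, 8, 9)
  "271" → prefix "2" already present; 2 new (7, 1)
  "2164" → prefix "2" already present; 3 new (1, 6, 4)
  "45134552" → prefix "4513" already present; 4 new (4, 5, 5, 2)
  "255542" → prefix "2" already present; 5 new (5, 5, 5, 4, 2)
Total nodes = 5 + 3 + 1 + 3 + 5 + 5 + 5 + 2 + 3 + 4 + 5 = 41

41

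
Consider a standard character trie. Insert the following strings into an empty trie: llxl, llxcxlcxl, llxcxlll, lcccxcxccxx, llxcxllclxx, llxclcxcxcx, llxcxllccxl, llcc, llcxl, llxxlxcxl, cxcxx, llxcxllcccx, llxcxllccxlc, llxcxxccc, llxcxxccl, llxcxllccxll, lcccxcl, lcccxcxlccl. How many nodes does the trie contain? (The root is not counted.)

65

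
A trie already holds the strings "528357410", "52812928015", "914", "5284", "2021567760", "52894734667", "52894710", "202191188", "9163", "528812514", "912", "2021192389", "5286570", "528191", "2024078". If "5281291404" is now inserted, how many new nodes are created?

4

Walking "5281291404" from the root, the first 6 characters ("528129") follow existing edges; "1" is the first miss.
So 10 − 6 = 4 new nodes.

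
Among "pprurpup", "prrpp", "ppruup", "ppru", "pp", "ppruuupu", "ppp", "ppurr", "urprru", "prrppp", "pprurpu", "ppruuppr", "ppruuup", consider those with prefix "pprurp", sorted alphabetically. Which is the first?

pprurpu

Filter for "pprurp…" and sort: "pprurpu", "pprurpup"
The 1st is pprurpu.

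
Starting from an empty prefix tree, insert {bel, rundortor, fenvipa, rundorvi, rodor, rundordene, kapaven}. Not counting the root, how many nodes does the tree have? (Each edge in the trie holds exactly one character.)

36

Trace insertions, counting only characters that open a new branch:
  "bel" → 3 new (b, e, l)
  "rundortor" → 9 new (r, u, n, d, o, r, t, o, r)
  "fenvipa" → 7 new (f, e, n, v, i, p, a)
  "rundorvi" → prefix "rundor" already present; 2 new (v, i)
  "rodor" → prefix "r" already present; 4 new (o, d, o, r)
  "rundordene" → prefix "rundor" already present; 4 new (d, e, n, e)
  "kapaven" → 7 new (k, a, p, a, v, e, n)
Total nodes = 3 + 9 + 7 + 2 + 4 + 4 + 7 = 36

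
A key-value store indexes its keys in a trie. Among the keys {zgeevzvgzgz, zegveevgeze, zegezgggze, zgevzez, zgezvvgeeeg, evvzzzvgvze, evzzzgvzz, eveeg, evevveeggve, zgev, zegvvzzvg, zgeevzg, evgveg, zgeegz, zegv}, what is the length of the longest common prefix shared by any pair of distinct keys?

6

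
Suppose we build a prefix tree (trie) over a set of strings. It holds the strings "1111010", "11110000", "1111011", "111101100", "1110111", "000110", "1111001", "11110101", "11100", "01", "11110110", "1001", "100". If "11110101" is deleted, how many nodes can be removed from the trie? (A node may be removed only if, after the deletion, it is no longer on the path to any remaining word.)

Walk "11110101" from the leaf back toward the root, removing each node that no remaining word uses.
The suffix "1" (1 node) is used only by "11110101"; "1111010" is itself a stored word, so pruning stops there.
Nodes removed: 1

1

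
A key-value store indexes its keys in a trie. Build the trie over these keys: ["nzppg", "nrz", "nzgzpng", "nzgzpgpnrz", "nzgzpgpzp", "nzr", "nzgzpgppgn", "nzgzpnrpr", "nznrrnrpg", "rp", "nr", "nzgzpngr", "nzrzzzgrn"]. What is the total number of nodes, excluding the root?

Trace insertions, counting only characters that open a new branch:
  "nzppg" → 5 new (n, z, p, p, g)
  "nrz" → prefix "n" already present; 2 new (r, z)
  "nzgzpng" → prefix "nz" already present; 5 new (g, z, p, n, g)
  "nzgzpgpnrz" → prefix "nzgzp" already present; 5 new (g, p, n, r, z)
  "nzgzpgpzp" → prefix "nzgzpgp" already present; 2 new (z, p)
  "nzr" → prefix "nz" already present; 1 new (r)
  "nzgzpgppgn" → prefix "nzgzpgp" already present; 3 new (p, g, n)
  "nzgzpnrpr" → prefix "nzgzpn" already present; 3 new (r, p, r)
  "nznrrnrpg" → prefix "nz" already present; 7 new (n, r, r, n, r, p, g)
  "rp" → 2 new (r, p)
  "nr" → prefix "nr" already present; 0 new (none)
  "nzgzpngr" → prefix "nzgzpng" already present; 1 new (r)
  "nzrzzzgrn" → prefix "nzr" already present; 6 new (z, z, z, g, r, n)
Total nodes = 5 + 2 + 5 + 5 + 2 + 1 + 3 + 3 + 7 + 2 + 0 + 1 + 6 = 42

42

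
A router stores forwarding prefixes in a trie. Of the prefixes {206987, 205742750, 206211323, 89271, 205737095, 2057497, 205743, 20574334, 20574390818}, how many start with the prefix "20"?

Filter for entries beginning with "20":
Matches: "205737095", "205742750", "205743", "20574334", "20574390818", "2057497", "206211323", "206987"
Count: 8

8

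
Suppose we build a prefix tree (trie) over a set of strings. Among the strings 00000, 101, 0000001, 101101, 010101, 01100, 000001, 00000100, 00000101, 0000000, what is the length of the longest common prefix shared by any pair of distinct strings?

7

Equivalently: take the maximum, over all pairs, of their longest common prefix length.
e.g. "00000100" and "00000101" share the prefix "0000010" of length 7; no pair shares a longer one.
Longest shared-prefix length: 7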